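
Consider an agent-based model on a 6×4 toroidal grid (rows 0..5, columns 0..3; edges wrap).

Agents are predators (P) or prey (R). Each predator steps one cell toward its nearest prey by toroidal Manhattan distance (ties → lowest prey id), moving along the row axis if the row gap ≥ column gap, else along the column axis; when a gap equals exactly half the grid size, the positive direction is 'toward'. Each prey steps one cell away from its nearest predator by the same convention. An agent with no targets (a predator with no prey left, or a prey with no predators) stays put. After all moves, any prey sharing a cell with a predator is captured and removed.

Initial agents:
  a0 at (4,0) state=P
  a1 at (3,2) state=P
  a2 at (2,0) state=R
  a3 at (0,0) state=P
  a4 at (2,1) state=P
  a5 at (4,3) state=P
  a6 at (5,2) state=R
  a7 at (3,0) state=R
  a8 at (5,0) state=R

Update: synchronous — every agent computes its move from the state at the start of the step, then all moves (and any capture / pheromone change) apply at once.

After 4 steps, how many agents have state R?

t=1: a0@(3,0):P a1@(4,2):P a2@(2,3):R a3@(5,0):P a4@(2,0):P a5@(5,3):P a6@(0,2):R a8@(0,0):R
t=2: a0@(2,0):P a1@(5,2):P a2@(2,2):R a3@(0,0):P a4@(2,3):P a5@(0,3):P a6@(1,2):R a8@(1,0):R
t=3: a0@(1,0):P a1@(0,2):P a2@(2,1):R a3@(1,0):P a4@(2,2):P a5@(1,3):P a8@(0,0):R
t=4: a0@(0,0):P a1@(0,3):P a2@(2,0):R a3@(0,0):P a4@(2,1):P a5@(0,3):P a8@(5,0):R

2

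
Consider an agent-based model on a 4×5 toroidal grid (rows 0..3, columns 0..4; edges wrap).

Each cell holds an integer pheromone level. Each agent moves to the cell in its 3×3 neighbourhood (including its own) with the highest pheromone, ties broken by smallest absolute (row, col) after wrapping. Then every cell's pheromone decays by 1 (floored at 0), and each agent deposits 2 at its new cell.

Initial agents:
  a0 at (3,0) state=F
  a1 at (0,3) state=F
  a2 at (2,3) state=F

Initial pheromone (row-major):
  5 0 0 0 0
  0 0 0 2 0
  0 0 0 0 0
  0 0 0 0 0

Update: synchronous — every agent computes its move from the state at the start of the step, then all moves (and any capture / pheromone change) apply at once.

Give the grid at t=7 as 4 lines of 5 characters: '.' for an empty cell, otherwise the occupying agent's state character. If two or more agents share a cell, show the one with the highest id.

t=1: a0@(0,0) a1@(1,3) a2@(1,3) | pheromone: 6 0 0 0 0 / 0 0 0 5 0 / 0 0 0 0 0 / 0 0 0 0 0
t=2: a0@(0,0) a1@(1,3) a2@(1,3) | pheromone: 7 0 0 0 0 / 0 0 0 8 0 / 0 0 0 0 0 / 0 0 0 0 0
t=3: a0@(0,0) a1@(1,3) a2@(1,3) | pheromone: 8 0 0 0 0 / 0 0 0 11 0 / 0 0 0 0 0 / 0 0 0 0 0
t=4: a0@(0,0) a1@(1,3) a2@(1,3) | pheromone: 9 0 0 0 0 / 0 0 0 14 0 / 0 0 0 0 0 / 0 0 0 0 0
t=5: a0@(0,0) a1@(1,3) a2@(1,3) | pheromone: 10 0 0 0 0 / 0 0 0 17 0 / 0 0 0 0 0 / 0 0 0 0 0
t=6: a0@(0,0) a1@(1,3) a2@(1,3) | pheromone: 11 0 0 0 0 / 0 0 0 20 0 / 0 0 0 0 0 / 0 0 0 0 0
t=7: a0@(0,0) a1@(1,3) a2@(1,3) | pheromone: 12 0 0 0 0 / 0 0 0 23 0 / 0 0 0 0 0 / 0 0 0 0 0

F....
...F.
.....
.....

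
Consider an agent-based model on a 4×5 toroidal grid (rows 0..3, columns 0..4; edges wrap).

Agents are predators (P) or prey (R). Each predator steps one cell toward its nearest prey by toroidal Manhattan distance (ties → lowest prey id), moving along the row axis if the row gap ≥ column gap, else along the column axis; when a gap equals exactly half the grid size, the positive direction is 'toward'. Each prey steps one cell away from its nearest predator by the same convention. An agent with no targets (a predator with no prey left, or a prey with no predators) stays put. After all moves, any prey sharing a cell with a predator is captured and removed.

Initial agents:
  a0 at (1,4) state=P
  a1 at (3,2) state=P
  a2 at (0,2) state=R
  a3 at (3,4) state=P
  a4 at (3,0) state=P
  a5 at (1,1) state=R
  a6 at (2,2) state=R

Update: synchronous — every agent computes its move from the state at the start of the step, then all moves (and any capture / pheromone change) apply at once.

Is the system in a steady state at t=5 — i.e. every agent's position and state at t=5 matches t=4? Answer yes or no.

t=1: a0@(1,0):P a1@(0,2):P a2@(1,2):R a3@(3,3):P a4@(3,1):P a5@(1,2):R a6@(1,2):R
t=2: a0@(1,1):P a1@(1,2):P a2@(2,2):R a3@(0,3):P a4@(0,1):P a5@(2,2):R a6@(2,2):R
t=3: a0@(2,1):P a1@(2,2):P a2@(3,2):R a3@(1,3):P a4@(1,1):P a5@(3,2):R a6@(3,2):R
t=4: a0@(3,1):P a1@(3,2):P a2@(0,2):R a3@(2,3):P a4@(2,1):P a5@(0,2):R a6@(0,2):R
t=5: a0@(0,1):P a1@(0,2):P a2@(1,2):R a3@(3,3):P a4@(3,1):P a5@(1,2):R a6@(1,2):R

no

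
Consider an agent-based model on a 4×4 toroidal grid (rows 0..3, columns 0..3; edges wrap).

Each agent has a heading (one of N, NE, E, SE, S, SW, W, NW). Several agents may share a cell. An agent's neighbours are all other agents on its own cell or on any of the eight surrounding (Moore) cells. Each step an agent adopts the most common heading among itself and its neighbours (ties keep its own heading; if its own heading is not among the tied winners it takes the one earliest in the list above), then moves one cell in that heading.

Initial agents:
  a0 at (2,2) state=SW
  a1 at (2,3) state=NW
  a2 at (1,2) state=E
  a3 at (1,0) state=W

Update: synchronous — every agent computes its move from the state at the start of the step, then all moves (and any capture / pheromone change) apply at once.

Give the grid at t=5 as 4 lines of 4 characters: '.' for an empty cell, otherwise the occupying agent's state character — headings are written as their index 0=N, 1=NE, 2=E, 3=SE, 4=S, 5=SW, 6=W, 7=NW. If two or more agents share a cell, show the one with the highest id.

t=1: a0@(3,1):SW a1@(1,2):NW a2@(1,3):E a3@(1,3):W
t=2: a0@(0,0):SW a1@(0,1):NW a2@(1,0):E a3@(1,2):W
t=3: a0@(1,3):SW a1@(3,0):NW a2@(1,1):E a3@(1,1):W
t=4: a0@(2,2):SW a1@(2,3):NW a2@(1,2):E a3@(1,0):W
t=5: a0@(3,1):SW a1@(1,2):NW a2@(1,3):E a3@(1,3):W

....
..76
....
.5..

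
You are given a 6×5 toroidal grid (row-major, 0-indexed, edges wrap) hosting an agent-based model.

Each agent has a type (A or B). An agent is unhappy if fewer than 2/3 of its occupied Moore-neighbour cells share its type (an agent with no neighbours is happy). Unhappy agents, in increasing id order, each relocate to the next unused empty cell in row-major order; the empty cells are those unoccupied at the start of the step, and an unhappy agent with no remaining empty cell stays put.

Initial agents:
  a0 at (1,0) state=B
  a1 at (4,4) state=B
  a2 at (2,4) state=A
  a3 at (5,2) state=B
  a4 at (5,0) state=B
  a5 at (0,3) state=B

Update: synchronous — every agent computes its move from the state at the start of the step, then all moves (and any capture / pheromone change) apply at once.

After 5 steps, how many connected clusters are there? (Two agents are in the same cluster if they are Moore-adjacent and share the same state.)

3

t=1: a0@(0,0):B a1@(4,4):B a2@(0,1):A a3@(5,2):B a4@(5,0):B a5@(0,3):B
t=2: a0@(0,2):B a1@(4,4):B a2@(0,4):A a3@(1,0):B a4@(5,0):B a5@(0,3):B
t=3: a0@(0,2):B a1@(4,4):B a2@(0,0):A a3@(0,1):B a4@(1,1):B a5@(1,2):B
t=4: a0@(0,2):B a1@(4,4):B a2@(0,3):A a3@(0,1):B a4@(1,1):B a5@(1,2):B
t=5: a0@(0,2):B a1@(4,4):B a2@(0,0):A a3@(0,1):B a4@(1,1):B a5@(1,2):B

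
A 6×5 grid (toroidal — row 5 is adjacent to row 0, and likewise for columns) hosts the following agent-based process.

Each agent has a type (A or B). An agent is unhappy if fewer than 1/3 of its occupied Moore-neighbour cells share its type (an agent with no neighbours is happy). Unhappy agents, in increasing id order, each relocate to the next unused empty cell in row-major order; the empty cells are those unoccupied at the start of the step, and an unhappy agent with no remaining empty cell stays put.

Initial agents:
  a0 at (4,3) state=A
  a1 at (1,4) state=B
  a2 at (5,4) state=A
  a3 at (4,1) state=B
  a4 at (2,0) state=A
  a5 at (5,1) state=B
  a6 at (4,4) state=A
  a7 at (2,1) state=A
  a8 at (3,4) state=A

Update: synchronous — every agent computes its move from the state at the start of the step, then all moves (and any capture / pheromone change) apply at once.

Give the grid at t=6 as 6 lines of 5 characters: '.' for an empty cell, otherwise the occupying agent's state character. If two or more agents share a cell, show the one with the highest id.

B....
.....
AA...
....A
.B.AA
.B..A

t=1: a0@(4,3):A a1@(0,0):B a2@(5,4):A a3@(4,1):B a4@(2,0):A a5@(5,1):B a6@(4,4):A a7@(2,1):A a8@(3,4):A
t=2: (unchanged — steady state)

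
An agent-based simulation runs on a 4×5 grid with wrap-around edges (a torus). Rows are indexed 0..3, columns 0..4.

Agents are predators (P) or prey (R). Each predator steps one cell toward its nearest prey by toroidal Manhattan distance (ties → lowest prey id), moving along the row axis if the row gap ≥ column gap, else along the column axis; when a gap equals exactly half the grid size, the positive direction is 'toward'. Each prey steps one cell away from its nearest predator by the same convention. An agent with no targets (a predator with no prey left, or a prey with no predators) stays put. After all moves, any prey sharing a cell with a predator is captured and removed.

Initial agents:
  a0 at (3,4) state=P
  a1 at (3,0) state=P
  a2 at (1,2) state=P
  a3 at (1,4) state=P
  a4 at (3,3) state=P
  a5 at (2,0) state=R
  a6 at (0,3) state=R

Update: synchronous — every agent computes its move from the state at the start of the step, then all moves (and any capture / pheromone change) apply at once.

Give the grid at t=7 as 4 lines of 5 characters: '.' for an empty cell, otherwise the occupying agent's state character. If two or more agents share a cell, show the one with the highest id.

t=1: a0@(2,4):P a1@(2,0):P a2@(0,2):P a3@(2,4):P a4@(0,3):P a5@(1,0):R a6@(1,3):R
t=2: a0@(1,4):P a1@(1,0):P a2@(1,2):P a3@(1,4):P a4@(1,3):P a5@(0,0):R a6@(2,3):R
t=3: a0@(0,4):P a1@(0,0):P a2@(2,2):P a3@(0,4):P a4@(2,3):P a5@(3,0):R a6@(3,3):R
t=4: a0@(3,4):P a1@(3,0):P a2@(3,2):P a3@(3,4):P a4@(3,3):P a5@(2,0):R a6@(0,3):R
t=5: a0@(2,4):P a1@(2,0):P a2@(0,2):P a3@(2,4):P a4@(0,3):P a5@(1,0):R a6@(1,3):R
t=6: a0@(1,4):P a1@(1,0):P a2@(1,2):P a3@(1,4):P a4@(1,3):P a5@(0,0):R a6@(2,3):R
t=7: a0@(0,4):P a1@(0,0):P a2@(2,2):P a3@(0,4):P a4@(2,3):P a5@(3,0):R a6@(3,3):R

P...P
.....
..PP.
R..R.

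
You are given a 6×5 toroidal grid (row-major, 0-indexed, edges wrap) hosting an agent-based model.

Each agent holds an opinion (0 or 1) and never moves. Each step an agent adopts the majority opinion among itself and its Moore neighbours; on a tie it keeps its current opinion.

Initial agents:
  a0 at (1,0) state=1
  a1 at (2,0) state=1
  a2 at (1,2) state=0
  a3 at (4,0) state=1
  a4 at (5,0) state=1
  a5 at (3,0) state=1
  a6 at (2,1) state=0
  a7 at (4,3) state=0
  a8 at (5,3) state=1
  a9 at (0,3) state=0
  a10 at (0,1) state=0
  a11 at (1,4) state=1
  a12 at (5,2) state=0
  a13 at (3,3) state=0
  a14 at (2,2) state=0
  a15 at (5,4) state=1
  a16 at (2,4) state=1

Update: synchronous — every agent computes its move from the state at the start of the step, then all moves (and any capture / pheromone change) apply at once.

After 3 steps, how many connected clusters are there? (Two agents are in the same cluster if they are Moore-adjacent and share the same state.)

t=1: a0@(1,0):1 a1@(2,0):1 a2@(1,2):0 a3@(4,0):1 a4@(5,0):1 a5@(3,0):1 a6@(2,1):0 a7@(4,3):0 a8@(5,3):0 a9@(0,3):0 a10@(0,1):0 a11@(1,4):1 a12@(5,2):0 a13@(3,3):0 a14@(2,2):0 a15@(5,4):1 a16@(2,4):1
t=2: (unchanged — steady state)

2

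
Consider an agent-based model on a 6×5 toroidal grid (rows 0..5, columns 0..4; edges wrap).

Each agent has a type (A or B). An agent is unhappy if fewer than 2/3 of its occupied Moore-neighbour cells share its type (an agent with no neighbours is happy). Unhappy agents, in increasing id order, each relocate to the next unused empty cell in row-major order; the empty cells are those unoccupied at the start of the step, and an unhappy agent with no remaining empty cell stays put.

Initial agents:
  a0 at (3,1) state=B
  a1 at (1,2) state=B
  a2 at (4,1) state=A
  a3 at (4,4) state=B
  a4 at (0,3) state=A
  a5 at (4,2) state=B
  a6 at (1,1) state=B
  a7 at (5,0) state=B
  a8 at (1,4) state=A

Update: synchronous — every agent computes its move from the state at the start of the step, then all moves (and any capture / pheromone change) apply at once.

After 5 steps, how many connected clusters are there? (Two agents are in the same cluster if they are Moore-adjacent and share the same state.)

2

t=1: a0@(0,0):B a1@(0,1):B a2@(0,2):A a3@(4,4):B a4@(0,4):A a5@(1,0):B a6@(1,1):B a7@(1,3):B a8@(1,4):A
t=2: a0@(0,3):B a1@(0,1):B a2@(1,2):A a3@(4,4):B a4@(2,0):A a5@(2,1):B a6@(1,1):B a7@(2,2):B a8@(2,3):A
t=3: a0@(0,0):B a1@(0,2):B a2@(0,4):A a3@(4,4):B a4@(1,0):A a5@(1,3):B a6@(1,4):B a7@(2,4):B a8@(3,0):A
t=4: a0@(0,1):B a1@(0,2):B a2@(0,3):A a3@(1,1):B a4@(1,2):A a5@(1,3):B a6@(2,0):B a7@(2,1):B a8@(2,2):A
t=5: a0@(0,1):B a1@(0,0):B a2@(0,4):A a3@(1,1):B a4@(1,0):A a5@(1,4):B a6@(2,0):B a7@(2,3):B a8@(2,4):A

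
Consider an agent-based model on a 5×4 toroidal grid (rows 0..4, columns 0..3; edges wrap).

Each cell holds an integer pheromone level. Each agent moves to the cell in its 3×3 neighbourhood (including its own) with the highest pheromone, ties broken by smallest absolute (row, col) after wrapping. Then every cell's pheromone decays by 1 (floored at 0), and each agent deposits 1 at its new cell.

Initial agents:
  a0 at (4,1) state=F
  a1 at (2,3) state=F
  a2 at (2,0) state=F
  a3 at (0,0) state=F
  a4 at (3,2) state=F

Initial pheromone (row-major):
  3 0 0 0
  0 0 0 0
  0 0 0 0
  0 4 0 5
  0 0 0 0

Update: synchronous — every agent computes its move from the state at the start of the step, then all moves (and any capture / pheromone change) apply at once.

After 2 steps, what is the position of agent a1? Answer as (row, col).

t=1: a0@(3,1) a1@(3,3) a2@(3,3) a3@(0,0) a4@(3,3) | pheromone: 3 0 0 0 / 0 0 0 0 / 0 0 0 0 / 0 4 0 7 / 0 0 0 0
t=2: a0@(3,1) a1@(3,3) a2@(3,3) a3@(0,0) a4@(3,3) | pheromone: 3 0 0 0 / 0 0 0 0 / 0 0 0 0 / 0 4 0 9 / 0 0 0 0

(3, 3)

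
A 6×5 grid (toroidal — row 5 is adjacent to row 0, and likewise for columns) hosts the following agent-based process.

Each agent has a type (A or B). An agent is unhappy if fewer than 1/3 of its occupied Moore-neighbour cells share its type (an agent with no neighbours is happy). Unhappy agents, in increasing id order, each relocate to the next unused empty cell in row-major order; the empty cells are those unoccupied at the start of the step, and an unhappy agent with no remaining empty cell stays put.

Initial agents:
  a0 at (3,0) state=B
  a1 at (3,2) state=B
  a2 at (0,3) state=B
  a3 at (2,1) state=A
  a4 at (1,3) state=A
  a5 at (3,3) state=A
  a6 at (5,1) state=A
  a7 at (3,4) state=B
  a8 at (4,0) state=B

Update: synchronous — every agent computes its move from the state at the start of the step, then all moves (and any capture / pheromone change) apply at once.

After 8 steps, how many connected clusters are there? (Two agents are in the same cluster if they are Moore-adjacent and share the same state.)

3

t=1: a0@(3,0):B a1@(0,0):B a2@(0,1):B a3@(0,2):A a4@(0,4):A a5@(1,0):A a6@(1,1):A a7@(3,4):B a8@(4,0):B
t=2: a0@(3,0):B a1@(0,3):B a2@(1,2):B a3@(0,2):A a4@(0,4):A a5@(1,0):A a6@(1,1):A a7@(3,4):B a8@(4,0):B
t=3: (unchanged — steady state)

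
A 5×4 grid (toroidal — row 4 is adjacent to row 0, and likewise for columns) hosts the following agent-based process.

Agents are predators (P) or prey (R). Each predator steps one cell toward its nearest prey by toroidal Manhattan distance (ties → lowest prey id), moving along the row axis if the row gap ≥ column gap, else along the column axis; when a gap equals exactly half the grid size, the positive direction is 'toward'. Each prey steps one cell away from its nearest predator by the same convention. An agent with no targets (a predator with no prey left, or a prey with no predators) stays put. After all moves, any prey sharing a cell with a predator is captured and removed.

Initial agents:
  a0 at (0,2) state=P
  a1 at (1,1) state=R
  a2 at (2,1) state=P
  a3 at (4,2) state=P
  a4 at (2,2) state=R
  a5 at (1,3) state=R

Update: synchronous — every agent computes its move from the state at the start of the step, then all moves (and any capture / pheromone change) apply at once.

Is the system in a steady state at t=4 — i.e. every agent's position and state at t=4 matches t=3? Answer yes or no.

no

t=1: a0@(1,2):P a1@(0,1):R a2@(1,1):P a3@(3,2):P a4@(2,3):R a5@(2,3):R
t=2: a0@(0,2):P a1@(4,1):R a2@(0,1):P a3@(2,2):P a4@(3,3):R a5@(3,3):R
t=3: a0@(4,2):P a1@(3,1):R a2@(4,1):P a3@(3,2):P a4@(4,3):R a5@(4,3):R
t=4: a0@(4,3):P a1@(2,1):R a2@(3,1):P a3@(3,1):P a4@(4,0):R a5@(4,0):R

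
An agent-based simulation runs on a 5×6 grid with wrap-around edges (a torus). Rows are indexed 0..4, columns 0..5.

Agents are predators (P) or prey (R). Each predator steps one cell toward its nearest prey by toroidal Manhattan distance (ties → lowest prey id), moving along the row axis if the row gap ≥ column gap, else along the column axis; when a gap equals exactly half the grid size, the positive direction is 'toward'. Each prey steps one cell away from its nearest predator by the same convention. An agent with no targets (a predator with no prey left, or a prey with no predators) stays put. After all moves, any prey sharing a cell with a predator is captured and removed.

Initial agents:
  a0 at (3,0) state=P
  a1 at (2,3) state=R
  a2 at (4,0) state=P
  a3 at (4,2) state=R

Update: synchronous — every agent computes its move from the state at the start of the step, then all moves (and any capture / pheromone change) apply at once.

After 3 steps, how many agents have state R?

1

t=1: a0@(3,1):P a1@(2,2):R a2@(4,1):P a3@(4,3):R
t=2: a0@(2,1):P a1@(1,2):R a2@(4,2):P a3@(4,4):R
t=3: a0@(1,1):P a2@(0,2):P a3@(4,5):R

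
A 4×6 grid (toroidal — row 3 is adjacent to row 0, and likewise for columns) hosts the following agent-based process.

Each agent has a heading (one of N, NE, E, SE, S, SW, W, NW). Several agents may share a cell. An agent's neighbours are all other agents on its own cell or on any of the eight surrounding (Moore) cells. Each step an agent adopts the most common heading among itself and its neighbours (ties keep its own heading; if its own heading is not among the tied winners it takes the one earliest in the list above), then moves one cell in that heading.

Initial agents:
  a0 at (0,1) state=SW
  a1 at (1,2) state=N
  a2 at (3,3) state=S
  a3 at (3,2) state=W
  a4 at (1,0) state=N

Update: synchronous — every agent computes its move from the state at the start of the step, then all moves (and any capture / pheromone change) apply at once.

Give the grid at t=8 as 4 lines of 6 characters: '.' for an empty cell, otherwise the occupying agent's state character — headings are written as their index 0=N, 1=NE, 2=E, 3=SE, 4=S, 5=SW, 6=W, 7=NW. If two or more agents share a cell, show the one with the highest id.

t=1: a0@(3,1):N a1@(0,2):N a2@(0,3):S a3@(3,1):W a4@(0,0):N
t=2: a0@(2,1):N a1@(3,2):N a2@(1,3):S a3@(2,1):N a4@(3,0):N
t=3: a0@(1,1):N a1@(2,2):N a2@(2,3):S a3@(1,1):N a4@(2,0):N
t=4: a0@(0,1):N a1@(1,2):N a2@(3,3):S a3@(0,1):N a4@(1,0):N
t=5: a0@(3,1):N a1@(0,2):N a2@(0,3):S a3@(3,1):N a4@(0,0):N
t=6: a0@(2,1):N a1@(3,2):N a2@(1,3):S a3@(2,1):N a4@(3,0):N
t=7: a0@(1,1):N a1@(2,2):N a2@(2,3):S a3@(1,1):N a4@(2,0):N
t=8: a0@(0,1):N a1@(1,2):N a2@(3,3):S a3@(0,1):N a4@(1,0):N

.0....
0.0...
......
...4..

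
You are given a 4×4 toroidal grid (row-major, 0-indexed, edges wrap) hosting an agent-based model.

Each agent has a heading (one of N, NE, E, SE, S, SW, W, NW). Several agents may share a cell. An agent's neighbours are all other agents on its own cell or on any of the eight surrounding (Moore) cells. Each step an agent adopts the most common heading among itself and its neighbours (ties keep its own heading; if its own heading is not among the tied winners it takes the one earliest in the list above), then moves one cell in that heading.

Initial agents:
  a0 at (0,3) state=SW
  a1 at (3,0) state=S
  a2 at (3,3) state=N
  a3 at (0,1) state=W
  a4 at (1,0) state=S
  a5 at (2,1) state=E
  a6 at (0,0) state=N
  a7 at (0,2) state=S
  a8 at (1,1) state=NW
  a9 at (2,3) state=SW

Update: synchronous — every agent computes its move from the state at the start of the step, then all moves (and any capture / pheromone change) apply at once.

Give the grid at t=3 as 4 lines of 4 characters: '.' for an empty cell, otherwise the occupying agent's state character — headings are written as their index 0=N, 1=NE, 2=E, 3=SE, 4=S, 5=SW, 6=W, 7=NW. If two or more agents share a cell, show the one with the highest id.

t=1: a0@(1,3):S a1@(2,0):N a2@(2,3):N a3@(1,1):S a4@(2,3):SW a5@(3,1):S a6@(3,0):N a7@(1,2):S a8@(2,1):S a9@(3,3):S
t=2: a0@(2,3):S a1@(3,0):S a2@(1,3):N a3@(2,1):S a4@(1,3):N a5@(0,1):S a6@(2,0):N a7@(2,2):S a8@(3,1):S a9@(2,3):N
t=3: a0@(1,3):N a1@(0,0):S a2@(0,3):N a3@(3,1):S a4@(0,3):N a5@(1,1):S a6@(1,0):N a7@(3,2):S a8@(0,1):S a9@(1,3):N

44.0
04.0
....
.44.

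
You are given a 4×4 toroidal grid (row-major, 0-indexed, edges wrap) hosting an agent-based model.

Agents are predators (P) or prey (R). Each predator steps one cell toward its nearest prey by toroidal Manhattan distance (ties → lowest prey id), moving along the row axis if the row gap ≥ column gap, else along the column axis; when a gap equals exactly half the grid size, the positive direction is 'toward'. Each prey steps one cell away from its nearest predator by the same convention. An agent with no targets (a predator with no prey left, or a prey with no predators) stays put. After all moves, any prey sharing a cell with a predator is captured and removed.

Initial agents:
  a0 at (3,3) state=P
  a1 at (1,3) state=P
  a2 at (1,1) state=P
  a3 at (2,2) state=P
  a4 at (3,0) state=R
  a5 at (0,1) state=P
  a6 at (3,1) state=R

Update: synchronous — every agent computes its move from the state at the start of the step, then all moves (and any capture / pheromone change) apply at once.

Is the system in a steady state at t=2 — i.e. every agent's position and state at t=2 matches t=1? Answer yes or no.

t=1: a0@(3,0):P a1@(2,3):P a2@(2,1):P a3@(3,2):P a5@(3,1):P
t=2: (unchanged — steady state)

yes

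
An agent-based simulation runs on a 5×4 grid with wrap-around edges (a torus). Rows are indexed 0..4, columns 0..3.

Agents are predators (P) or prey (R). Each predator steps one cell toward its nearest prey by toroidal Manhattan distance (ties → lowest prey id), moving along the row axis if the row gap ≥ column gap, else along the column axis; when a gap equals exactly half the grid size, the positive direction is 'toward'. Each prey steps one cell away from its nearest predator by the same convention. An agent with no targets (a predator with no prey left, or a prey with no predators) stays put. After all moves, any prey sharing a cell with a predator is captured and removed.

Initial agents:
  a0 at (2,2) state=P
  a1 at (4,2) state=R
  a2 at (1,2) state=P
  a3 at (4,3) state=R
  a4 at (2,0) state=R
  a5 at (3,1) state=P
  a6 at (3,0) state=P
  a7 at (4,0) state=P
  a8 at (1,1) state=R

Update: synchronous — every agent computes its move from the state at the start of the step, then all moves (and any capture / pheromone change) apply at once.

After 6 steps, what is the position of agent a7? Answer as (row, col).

(3, 2)

t=1: a0@(3,2):P a1@(0,2):R a2@(1,1):P a3@(4,2):R a4@(1,0):R a5@(4,1):P a6@(2,0):P a7@(4,3):P a8@(1,0):R
t=2: a0@(4,2):P a1@(1,2):R a2@(1,0):P a3@(0,2):R a4@(1,3):R a5@(4,2):P a6@(1,0):P a7@(4,2):P a8@(1,3):R
t=3: a0@(0,2):P a1@(2,2):R a2@(1,3):P a3@(1,2):R a4@(1,2):R a5@(0,2):P a6@(1,3):P a7@(0,2):P a8@(1,2):R
t=4: a0@(1,2):P a1@(3,2):R a2@(1,2):P a3@(2,2):R a4@(2,2):R a5@(1,2):P a6@(1,2):P a7@(1,2):P a8@(2,2):R
t=5: a0@(2,2):P a1@(4,2):R a2@(2,2):P a3@(3,2):R a4@(3,2):R a5@(2,2):P a6@(2,2):P a7@(2,2):P a8@(3,2):R
t=6: a0@(3,2):P a1@(0,2):R a2@(3,2):P a3@(4,2):R a4@(4,2):R a5@(3,2):P a6@(3,2):P a7@(3,2):P a8@(4,2):R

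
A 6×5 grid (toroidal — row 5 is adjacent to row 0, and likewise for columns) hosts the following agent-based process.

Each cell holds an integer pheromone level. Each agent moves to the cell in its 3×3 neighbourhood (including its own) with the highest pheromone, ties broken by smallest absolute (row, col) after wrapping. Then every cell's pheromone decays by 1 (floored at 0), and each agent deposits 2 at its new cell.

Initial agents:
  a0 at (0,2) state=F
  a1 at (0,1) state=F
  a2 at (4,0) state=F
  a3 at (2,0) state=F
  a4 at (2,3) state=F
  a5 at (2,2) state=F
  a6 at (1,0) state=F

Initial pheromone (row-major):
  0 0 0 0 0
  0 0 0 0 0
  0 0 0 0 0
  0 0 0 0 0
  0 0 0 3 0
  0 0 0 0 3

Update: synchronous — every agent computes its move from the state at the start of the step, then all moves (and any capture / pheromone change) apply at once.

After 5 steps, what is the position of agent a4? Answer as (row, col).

(0, 0)

t=1: a0@(0,1) a1@(0,0) a2@(5,4) a3@(1,0) a4@(1,2) a5@(1,1) a6@(0,0) | pheromone: 4 2 0 0 0 / 2 2 2 0 0 / 0 0 0 0 0 / 0 0 0 0 0 / 0 0 0 2 0 / 0 0 0 0 4
t=2: a0@(0,0) a1@(0,0) a2@(0,0) a3@(0,0) a4@(0,1) a5@(0,0) a6@(0,0) | pheromone: 15 3 0 0 0 / 1 1 1 0 0 / 0 0 0 0 0 / 0 0 0 0 0 / 0 0 0 1 0 / 0 0 0 0 3
t=3: a0@(0,0) a1@(0,0) a2@(0,0) a3@(0,0) a4@(0,0) a5@(0,0) a6@(0,0) | pheromone: 28 2 0 0 0 / 0 0 0 0 0 / 0 0 0 0 0 / 0 0 0 0 0 / 0 0 0 0 0 / 0 0 0 0 2
t=4: a0@(0,0) a1@(0,0) a2@(0,0) a3@(0,0) a4@(0,0) a5@(0,0) a6@(0,0) | pheromone: 41 1 0 0 0 / 0 0 0 0 0 / 0 0 0 0 0 / 0 0 0 0 0 / 0 0 0 0 0 / 0 0 0 0 1
t=5: a0@(0,0) a1@(0,0) a2@(0,0) a3@(0,0) a4@(0,0) a5@(0,0) a6@(0,0) | pheromone: 54 0 0 0 0 / 0 0 0 0 0 / 0 0 0 0 0 / 0 0 0 0 0 / 0 0 0 0 0 / 0 0 0 0 0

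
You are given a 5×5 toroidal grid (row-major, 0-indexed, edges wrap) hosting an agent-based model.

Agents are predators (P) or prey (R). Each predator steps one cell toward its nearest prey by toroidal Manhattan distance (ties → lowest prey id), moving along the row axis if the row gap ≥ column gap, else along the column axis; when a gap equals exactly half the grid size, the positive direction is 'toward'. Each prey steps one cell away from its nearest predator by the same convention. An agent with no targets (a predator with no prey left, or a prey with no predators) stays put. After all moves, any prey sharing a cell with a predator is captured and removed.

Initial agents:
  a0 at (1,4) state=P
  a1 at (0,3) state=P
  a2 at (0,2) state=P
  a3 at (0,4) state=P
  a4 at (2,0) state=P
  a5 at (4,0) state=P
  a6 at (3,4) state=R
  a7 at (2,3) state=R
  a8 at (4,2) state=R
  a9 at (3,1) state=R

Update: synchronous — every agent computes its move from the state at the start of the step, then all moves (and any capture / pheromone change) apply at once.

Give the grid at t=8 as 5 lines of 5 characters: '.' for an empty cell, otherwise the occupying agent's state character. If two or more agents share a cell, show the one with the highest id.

...RR
.....
.....
.....
....P

t=1: a0@(2,4):P a1@(1,3):P a2@(4,2):P a3@(4,4):P a4@(3,0):P a5@(3,0):P a7@(3,3):R a8@(3,2):R a9@(4,1):R
t=2: a0@(3,4):P a1@(2,3):P a2@(3,2):P a3@(3,4):P a4@(3,4):P a5@(3,4):P a7@(4,3):R a8@(2,2):R a9@(4,0):R
t=3: a0@(4,4):P a1@(2,2):P a2@(2,2):P a3@(4,4):P a4@(4,4):P a5@(4,4):P a7@(0,3):R a8@(2,1):R a9@(0,0):R
t=4: a0@(0,4):P a1@(2,1):P a2@(2,1):P a3@(0,4):P a4@(0,4):P a5@(0,4):P a7@(1,3):R a8@(2,0):R a9@(1,0):R
t=5: a0@(1,4):P a1@(2,0):P a2@(2,0):P a3@(1,4):P a4@(1,4):P a5@(1,4):P a7@(2,3):R a8@(2,4):R
t=6: a0@(2,4):P a1@(2,4):P a2@(2,4):P a3@(2,4):P a4@(2,4):P a5@(2,4):P a7@(3,3):R a8@(3,4):R
t=7: a0@(3,4):P a1@(3,4):P a2@(3,4):P a3@(3,4):P a4@(3,4):P a5@(3,4):P a7@(4,3):R a8@(4,4):R
t=8: a0@(4,4):P a1@(4,4):P a2@(4,4):P a3@(4,4):P a4@(4,4):P a5@(4,4):P a7@(0,3):R a8@(0,4):R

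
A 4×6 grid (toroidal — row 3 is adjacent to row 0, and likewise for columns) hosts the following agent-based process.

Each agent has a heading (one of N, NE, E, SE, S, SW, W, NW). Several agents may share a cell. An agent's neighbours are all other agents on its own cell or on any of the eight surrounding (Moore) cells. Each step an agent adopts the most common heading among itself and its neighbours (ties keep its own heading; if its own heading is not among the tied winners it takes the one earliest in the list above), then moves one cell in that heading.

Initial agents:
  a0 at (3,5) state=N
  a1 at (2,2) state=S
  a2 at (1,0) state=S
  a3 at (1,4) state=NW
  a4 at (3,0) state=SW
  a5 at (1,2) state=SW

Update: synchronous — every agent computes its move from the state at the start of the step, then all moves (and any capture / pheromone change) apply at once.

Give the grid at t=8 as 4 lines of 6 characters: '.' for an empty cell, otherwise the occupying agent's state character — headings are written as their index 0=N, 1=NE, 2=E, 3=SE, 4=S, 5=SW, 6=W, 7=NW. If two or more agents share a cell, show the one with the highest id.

t=1: a0@(2,5):N a1@(3,2):S a2@(2,0):S a3@(0,3):NW a4@(0,5):SW a5@(2,1):SW
t=2: a0@(1,5):N a1@(0,2):S a2@(3,0):S a3@(3,2):NW a4@(1,4):SW a5@(3,1):S
t=3: a0@(0,5):N a1@(1,2):S a2@(0,0):S a3@(0,2):S a4@(2,3):SW a5@(0,1):S
t=4: a0@(3,5):N a1@(2,2):S a2@(1,0):S a3@(1,2):S a4@(3,2):SW a5@(1,1):S
t=5: a0@(2,5):N a1@(3,2):S a2@(2,0):S a3@(2,2):S a4@(0,1):SW a5@(2,1):S
t=6: a0@(1,5):N a1@(0,2):S a2@(3,0):S a3@(3,2):S a4@(1,0):SW a5@(3,1):S
t=7: a0@(0,5):N a1@(1,2):S a2@(0,0):S a3@(0,2):S a4@(2,5):SW a5@(0,1):S
t=8: a0@(3,5):N a1@(2,2):S a2@(1,0):S a3@(1,2):S a4@(3,4):SW a5@(1,1):S

......
444...
..4...
....50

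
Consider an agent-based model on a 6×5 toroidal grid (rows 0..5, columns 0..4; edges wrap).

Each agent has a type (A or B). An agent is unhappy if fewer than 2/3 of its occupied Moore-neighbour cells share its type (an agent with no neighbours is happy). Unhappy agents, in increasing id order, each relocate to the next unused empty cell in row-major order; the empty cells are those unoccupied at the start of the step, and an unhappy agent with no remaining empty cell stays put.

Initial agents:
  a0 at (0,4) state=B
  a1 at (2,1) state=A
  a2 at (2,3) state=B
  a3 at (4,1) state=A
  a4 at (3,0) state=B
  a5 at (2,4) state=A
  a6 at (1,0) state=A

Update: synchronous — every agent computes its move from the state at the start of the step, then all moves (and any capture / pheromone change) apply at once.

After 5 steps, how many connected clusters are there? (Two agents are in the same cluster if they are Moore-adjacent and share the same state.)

6

t=1: a0@(0,0):B a1@(0,1):A a2@(0,2):B a3@(0,3):A a4@(1,1):B a5@(1,2):A a6@(1,0):A
t=2: a0@(0,4):B a1@(1,3):A a2@(1,4):B a3@(2,0):A a4@(2,1):B a5@(2,2):A a6@(2,3):A
t=3: a0@(0,0):B a1@(0,1):A a2@(0,2):B a3@(0,3):A a4@(1,0):B a5@(2,2):A a6@(2,3):A
t=4: a0@(0,4):B a1@(1,1):A a2@(1,2):B a3@(1,3):A a4@(1,4):B a5@(2,2):A a6@(2,3):A
t=5: a0@(0,0):B a1@(0,1):A a2@(0,2):B a3@(0,3):A a4@(1,0):B a5@(2,2):A a6@(2,0):A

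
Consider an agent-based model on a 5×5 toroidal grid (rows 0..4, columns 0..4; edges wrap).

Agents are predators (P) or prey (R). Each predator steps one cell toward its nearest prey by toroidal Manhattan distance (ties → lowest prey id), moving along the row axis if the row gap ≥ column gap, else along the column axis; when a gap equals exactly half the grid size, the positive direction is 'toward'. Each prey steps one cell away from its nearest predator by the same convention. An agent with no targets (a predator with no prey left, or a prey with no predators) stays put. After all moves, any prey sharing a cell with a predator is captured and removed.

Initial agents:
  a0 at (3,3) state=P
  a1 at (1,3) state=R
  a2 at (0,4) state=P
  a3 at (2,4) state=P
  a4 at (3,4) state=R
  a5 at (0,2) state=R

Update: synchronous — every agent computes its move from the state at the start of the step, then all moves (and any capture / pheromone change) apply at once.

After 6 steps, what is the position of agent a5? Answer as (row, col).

t=1: a0@(3,4):P a1@(0,3):R a2@(1,4):P a3@(3,4):P a4@(3,0):R a5@(0,1):R
t=2: a0@(3,0):P a1@(4,3):R a2@(0,4):P a3@(3,0):P a4@(3,1):R a5@(0,2):R
t=3: a0@(3,1):P a1@(3,3):R a2@(4,4):P a3@(3,1):P a4@(3,2):R a5@(0,1):R
t=4: a0@(3,2):P a2@(3,4):P a3@(3,2):P a4@(3,3):R a5@(1,1):R
t=5: a0@(3,3):P a2@(3,3):P a3@(3,3):P a4@(3,4):R a5@(0,1):R
t=6: a0@(3,4):P a2@(3,4):P a3@(3,4):P a4@(3,0):R a5@(1,1):R

(1, 1)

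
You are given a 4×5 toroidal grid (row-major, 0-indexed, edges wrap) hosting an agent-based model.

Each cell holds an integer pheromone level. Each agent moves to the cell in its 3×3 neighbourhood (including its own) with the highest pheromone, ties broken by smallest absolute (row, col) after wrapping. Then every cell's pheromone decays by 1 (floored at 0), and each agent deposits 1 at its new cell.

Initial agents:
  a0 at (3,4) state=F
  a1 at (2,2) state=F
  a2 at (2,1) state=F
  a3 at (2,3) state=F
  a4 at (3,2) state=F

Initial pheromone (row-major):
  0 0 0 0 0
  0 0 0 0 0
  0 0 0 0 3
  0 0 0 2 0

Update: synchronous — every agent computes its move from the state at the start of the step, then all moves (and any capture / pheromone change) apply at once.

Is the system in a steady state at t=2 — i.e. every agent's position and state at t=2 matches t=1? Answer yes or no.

no

t=1: a0@(2,4) a1@(3,3) a2@(1,0) a3@(2,4) a4@(3,3) | pheromone: 0 0 0 0 0 / 1 0 0 0 0 / 0 0 0 0 4 / 0 0 0 3 0
t=2: a0@(2,4) a1@(2,4) a2@(2,4) a3@(2,4) a4@(2,4) | pheromone: 0 0 0 0 0 / 0 0 0 0 0 / 0 0 0 0 8 / 0 0 0 2 0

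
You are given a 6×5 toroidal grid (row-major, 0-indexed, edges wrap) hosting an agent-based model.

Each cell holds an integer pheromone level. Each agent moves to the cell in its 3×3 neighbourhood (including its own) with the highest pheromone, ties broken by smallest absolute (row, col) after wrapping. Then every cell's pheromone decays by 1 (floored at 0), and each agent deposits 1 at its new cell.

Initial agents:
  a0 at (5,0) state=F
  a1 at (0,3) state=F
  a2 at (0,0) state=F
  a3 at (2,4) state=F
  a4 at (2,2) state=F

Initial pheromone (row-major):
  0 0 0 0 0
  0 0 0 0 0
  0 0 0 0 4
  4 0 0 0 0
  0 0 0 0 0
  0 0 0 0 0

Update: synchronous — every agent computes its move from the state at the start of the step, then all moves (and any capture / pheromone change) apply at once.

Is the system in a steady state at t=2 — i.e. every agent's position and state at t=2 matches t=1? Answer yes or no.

no

t=1: a0@(0,0) a1@(0,2) a2@(0,0) a3@(2,4) a4@(1,1) | pheromone: 2 0 1 0 0 / 0 1 0 0 0 / 0 0 0 0 4 / 3 0 0 0 0 / 0 0 0 0 0 / 0 0 0 0 0
t=2: a0@(0,0) a1@(0,2) a2@(0,0) a3@(2,4) a4@(0,0) | pheromone: 4 0 1 0 0 / 0 0 0 0 0 / 0 0 0 0 4 / 2 0 0 0 0 / 0 0 0 0 0 / 0 0 0 0 0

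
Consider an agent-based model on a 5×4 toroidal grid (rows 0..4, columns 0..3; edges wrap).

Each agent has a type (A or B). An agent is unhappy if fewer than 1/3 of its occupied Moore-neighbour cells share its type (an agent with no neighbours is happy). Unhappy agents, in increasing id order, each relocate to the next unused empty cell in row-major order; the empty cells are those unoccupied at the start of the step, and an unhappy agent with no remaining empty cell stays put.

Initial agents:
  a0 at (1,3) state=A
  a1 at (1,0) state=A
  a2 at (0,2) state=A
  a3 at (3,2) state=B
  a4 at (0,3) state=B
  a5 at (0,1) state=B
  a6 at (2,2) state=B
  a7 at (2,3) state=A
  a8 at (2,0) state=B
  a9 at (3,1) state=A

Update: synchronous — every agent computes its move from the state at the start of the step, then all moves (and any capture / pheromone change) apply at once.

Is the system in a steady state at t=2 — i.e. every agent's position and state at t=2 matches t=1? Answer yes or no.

t=1: a0@(1,3):A a1@(1,0):A a2@(0,2):A a3@(3,2):B a4@(0,0):B a5@(1,1):B a6@(1,2):B a7@(2,3):A a8@(2,1):B a9@(3,0):A
t=2: (unchanged — steady state)

yes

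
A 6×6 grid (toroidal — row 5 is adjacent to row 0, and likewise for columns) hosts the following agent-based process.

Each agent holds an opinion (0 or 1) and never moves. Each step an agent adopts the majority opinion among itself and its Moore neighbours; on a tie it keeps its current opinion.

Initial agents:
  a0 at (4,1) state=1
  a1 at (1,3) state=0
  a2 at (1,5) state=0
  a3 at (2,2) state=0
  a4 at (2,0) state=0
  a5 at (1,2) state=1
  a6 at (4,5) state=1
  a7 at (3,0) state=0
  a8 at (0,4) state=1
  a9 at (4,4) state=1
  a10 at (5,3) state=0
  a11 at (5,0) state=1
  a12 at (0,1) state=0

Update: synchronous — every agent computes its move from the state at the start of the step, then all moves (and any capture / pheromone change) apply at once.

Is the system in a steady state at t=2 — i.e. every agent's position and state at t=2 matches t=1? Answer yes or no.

yes

t=1: a0@(4,1):1 a1@(1,3):0 a2@(1,5):0 a3@(2,2):0 a4@(2,0):0 a5@(1,2):0 a6@(4,5):1 a7@(3,0):0 a8@(0,4):0 a9@(4,4):1 a10@(5,3):1 a11@(5,0):1 a12@(0,1):1
t=2: (unchanged — steady state)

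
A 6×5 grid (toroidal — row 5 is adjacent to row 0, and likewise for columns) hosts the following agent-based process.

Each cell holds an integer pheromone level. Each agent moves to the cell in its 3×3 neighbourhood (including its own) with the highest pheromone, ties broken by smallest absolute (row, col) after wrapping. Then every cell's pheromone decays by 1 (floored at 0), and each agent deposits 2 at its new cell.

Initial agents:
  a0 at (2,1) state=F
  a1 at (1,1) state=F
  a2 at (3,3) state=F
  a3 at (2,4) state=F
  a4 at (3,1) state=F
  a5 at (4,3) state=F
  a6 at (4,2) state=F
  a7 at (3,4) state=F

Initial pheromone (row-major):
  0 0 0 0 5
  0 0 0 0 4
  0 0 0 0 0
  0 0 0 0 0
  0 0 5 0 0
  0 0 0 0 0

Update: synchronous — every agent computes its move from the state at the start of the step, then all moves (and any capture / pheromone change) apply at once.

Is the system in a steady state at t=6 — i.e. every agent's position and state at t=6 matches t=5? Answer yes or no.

t=1: a0@(1,0) a1@(0,0) a2@(4,2) a3@(1,4) a4@(4,2) a5@(4,2) a6@(4,2) a7@(2,0) | pheromone: 2 0 0 0 4 / 2 0 0 0 5 / 2 0 0 0 0 / 0 0 0 0 0 / 0 0 12 0 0 / 0 0 0 0 0
t=2: a0@(1,4) a1@(1,4) a2@(4,2) a3@(1,4) a4@(4,2) a5@(4,2) a6@(4,2) a7@(1,4) | pheromone: 1 0 0 0 3 / 1 0 0 0 12 / 1 0 0 0 0 / 0 0 0 0 0 / 0 0 19 0 0 / 0 0 0 0 0
t=3: a0@(1,4) a1@(1,4) a2@(4,2) a3@(1,4) a4@(4,2) a5@(4,2) a6@(4,2) a7@(1,4) | pheromone: 0 0 0 0 2 / 0 0 0 0 19 / 0 0 0 0 0 / 0 0 0 0 0 / 0 0 26 0 0 / 0 0 0 0 0
t=4: a0@(1,4) a1@(1,4) a2@(4,2) a3@(1,4) a4@(4,2) a5@(4,2) a6@(4,2) a7@(1,4) | pheromone: 0 0 0 0 1 / 0 0 0 0 26 / 0 0 0 0 0 / 0 0 0 0 0 / 0 0 33 0 0 / 0 0 0 0 0
t=5: a0@(1,4) a1@(1,4) a2@(4,2) a3@(1,4) a4@(4,2) a5@(4,2) a6@(4,2) a7@(1,4) | pheromone: 0 0 0 0 0 / 0 0 0 0 33 / 0 0 0 0 0 / 0 0 0 0 0 / 0 0 40 0 0 / 0 0 0 0 0
t=6: a0@(1,4) a1@(1,4) a2@(4,2) a3@(1,4) a4@(4,2) a5@(4,2) a6@(4,2) a7@(1,4) | pheromone: 0 0 0 0 0 / 0 0 0 0 40 / 0 0 0 0 0 / 0 0 0 0 0 / 0 0 47 0 0 / 0 0 0 0 0

yes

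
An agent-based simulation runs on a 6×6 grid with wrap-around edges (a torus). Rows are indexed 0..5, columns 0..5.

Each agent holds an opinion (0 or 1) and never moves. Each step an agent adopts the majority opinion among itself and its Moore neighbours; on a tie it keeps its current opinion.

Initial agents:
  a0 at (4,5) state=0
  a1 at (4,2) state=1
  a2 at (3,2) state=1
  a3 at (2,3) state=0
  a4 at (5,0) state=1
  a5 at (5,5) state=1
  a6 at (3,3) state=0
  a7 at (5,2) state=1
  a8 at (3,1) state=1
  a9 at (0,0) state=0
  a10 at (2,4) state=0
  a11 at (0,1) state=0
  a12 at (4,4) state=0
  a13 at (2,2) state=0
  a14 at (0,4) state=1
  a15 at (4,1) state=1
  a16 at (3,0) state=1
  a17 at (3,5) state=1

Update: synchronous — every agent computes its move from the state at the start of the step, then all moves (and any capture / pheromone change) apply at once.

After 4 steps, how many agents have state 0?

t=1: a0@(4,5):1 a1@(4,2):1 a2@(3,2):1 a3@(2,3):0 a4@(5,0):1 a5@(5,5):1 a6@(3,3):0 a7@(5,2):1 a8@(3,1):1 a9@(0,0):0 a10@(2,4):0 a11@(0,1):0 a12@(4,4):0 a13@(2,2):0 a14@(0,4):1 a15@(4,1):1 a16@(3,0):1 a17@(3,5):0
t=2: (unchanged — steady state)

8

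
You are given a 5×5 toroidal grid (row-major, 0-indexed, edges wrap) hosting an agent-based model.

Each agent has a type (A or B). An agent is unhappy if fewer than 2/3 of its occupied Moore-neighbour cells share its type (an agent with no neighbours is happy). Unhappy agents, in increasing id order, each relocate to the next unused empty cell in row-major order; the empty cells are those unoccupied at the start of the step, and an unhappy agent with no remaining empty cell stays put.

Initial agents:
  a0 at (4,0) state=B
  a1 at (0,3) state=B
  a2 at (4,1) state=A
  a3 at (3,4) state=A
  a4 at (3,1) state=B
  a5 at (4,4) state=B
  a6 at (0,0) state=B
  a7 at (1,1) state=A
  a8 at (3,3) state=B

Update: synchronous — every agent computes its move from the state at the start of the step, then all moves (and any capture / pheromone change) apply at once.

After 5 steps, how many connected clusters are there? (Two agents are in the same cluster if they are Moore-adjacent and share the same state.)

2

t=1: a0@(0,1):B a1@(0,3):B a2@(0,2):A a3@(0,4):A a4@(1,0):B a5@(4,4):B a6@(1,2):B a7@(1,3):A a8@(1,4):B
t=2: a0@(0,1):B a1@(0,0):B a2@(1,1):A a3@(2,0):A a4@(1,0):B a5@(2,1):B a6@(2,2):B a7@(2,3):A a8@(2,4):B
t=3: a0@(0,1):B a1@(0,0):B a2@(0,2):A a3@(0,3):A a4@(1,0):B a5@(0,4):B a6@(1,2):B a7@(1,3):A a8@(1,4):B
t=4: a0@(0,1):B a1@(0,0):B a2@(1,1):A a3@(2,0):A a4@(1,0):B a5@(2,1):B a6@(2,2):B a7@(2,3):A a8@(2,4):B
t=5: a0@(0,1):B a1@(0,0):B a2@(0,2):A a3@(0,3):A a4@(1,0):B a5@(0,4):B a6@(1,2):B a7@(1,3):A a8@(1,4):B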